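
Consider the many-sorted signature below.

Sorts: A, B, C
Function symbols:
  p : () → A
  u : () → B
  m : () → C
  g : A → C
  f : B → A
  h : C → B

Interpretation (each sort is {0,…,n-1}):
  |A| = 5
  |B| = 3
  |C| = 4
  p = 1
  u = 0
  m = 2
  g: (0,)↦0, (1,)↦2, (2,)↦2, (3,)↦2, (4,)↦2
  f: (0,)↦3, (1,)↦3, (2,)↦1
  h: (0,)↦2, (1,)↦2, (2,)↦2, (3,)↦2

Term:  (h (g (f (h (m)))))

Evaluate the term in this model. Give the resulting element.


value = 2

  m = 2
  (h (m)) = h(2,) = 2
  (f (h (m))) = f(2,) = 1
  (g (f (h (m)))) = g(1,) = 2
  (h (g (f (h (m))))) = h(2,) = 2


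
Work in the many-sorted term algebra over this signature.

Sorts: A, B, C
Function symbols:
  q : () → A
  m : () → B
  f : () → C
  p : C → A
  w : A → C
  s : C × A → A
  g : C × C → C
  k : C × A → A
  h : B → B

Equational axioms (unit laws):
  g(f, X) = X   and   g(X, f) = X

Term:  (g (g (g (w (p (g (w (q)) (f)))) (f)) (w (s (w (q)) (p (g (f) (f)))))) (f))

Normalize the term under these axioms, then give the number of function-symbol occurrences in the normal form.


1. (g (g (g (w (p (g (w (q)) (f)))) (f)) (w (s (w (q)) (p (g (f) (f)))))) (f))  →  (g (g (w (p (g (w (q)) (f)))) (f)) (w (s (w (q)) (p (g (f) (f))))))
2. (g (g (w (p (g (w (q)) (f)))) (f)) (w (s (w (q)) (p (g (f) (f))))))  →  (g (w (p (g (w (q)) (f)))) (w (s (w (q)) (p (g (f) (f))))))
3. (g (w (p (g (w (q)) (f)))) (w (s (w (q)) (p (g (f) (f))))))  →  (g (w (p (w (q)))) (w (s (w (q)) (p (g (f) (f))))))
4. (g (w (p (w (q)))) (w (s (w (q)) (p (g (f) (f))))))  →  (g (w (p (w (q)))) (w (s (w (q)) (p (f)))))
normal form: (g (w (p (w (q)))) (w (s (w (q)) (p (f)))))

size = 11


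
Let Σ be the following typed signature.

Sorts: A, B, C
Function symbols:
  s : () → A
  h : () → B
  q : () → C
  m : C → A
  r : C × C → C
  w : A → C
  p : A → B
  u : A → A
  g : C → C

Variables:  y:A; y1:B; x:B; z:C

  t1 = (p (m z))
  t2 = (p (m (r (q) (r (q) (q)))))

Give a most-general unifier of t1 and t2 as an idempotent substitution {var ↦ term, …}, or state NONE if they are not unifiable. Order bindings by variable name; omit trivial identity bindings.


{z ↦ (r (q) (r (q) (q)))}


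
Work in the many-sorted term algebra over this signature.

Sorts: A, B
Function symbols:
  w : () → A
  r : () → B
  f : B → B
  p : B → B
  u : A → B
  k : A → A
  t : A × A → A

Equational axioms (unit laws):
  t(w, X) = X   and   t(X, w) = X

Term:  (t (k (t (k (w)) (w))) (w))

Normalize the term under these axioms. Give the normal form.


normal form = (k (k (w)))

1. (t (k (t (k (w)) (w))) (w))  →  (k (t (k (w)) (w)))
2. (k (t (k (w)) (w)))  →  (k (k (w)))


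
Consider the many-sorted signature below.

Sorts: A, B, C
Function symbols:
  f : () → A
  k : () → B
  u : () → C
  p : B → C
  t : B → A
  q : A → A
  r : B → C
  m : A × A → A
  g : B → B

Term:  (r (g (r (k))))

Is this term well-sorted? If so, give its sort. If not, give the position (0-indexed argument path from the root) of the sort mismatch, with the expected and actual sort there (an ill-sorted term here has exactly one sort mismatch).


ill-sorted at position [0, 0]: expected B, got C

      (k) : B
    (r (k)) : C
  (g (r (k))) : ✗ arg 0 at [0, 0] has sort C, expected B


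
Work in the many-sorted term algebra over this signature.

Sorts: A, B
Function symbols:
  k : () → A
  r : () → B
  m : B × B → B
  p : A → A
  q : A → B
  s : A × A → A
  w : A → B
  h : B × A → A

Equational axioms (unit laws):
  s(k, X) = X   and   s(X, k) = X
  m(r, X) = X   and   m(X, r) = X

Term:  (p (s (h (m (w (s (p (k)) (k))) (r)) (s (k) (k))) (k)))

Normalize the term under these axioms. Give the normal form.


1. (p (s (h (m (w (s (p (k)) (k))) (r)) (s (k) (k))) (k)))  →  (p (h (m (w (s (p (k)) (k))) (r)) (s (k) (k))))
2. (p (h (m (w (s (p (k)) (k))) (r)) (s (k) (k))))  →  (p (h (w (s (p (k)) (k))) (s (k) (k))))
3. (p (h (w (s (p (k)) (k))) (s (k) (k))))  →  (p (h (w (p (k))) (s (k) (k))))
4. (p (h (w (p (k))) (s (k) (k))))  →  (p (h (w (p (k))) (k)))

normal form = (p (h (w (p (k))) (k)))


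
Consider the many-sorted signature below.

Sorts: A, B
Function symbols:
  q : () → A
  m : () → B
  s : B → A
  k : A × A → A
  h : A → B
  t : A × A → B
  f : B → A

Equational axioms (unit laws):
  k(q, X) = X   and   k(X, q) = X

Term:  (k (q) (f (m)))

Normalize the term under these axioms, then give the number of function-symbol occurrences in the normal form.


size = 2

1. (k (q) (f (m)))  →  (f (m))
normal form: (f (m))


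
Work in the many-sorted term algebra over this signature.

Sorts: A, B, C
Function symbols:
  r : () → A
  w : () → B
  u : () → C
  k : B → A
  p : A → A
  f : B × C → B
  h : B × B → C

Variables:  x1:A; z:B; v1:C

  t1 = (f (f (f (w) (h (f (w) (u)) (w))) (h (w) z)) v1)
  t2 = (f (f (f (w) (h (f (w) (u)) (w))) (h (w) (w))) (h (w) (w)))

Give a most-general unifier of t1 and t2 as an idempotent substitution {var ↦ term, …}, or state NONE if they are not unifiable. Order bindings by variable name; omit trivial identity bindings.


{v1 ↦ (h (w) (w)), z ↦ (w)}


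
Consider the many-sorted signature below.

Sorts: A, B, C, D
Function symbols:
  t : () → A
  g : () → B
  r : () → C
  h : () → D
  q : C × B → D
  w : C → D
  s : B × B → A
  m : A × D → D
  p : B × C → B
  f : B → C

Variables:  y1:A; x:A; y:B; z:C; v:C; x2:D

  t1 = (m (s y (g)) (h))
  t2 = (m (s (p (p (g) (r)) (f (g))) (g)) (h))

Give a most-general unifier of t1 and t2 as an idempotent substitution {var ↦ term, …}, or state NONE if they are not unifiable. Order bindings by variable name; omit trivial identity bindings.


{y ↦ (p (p (g) (r)) (f (g)))}


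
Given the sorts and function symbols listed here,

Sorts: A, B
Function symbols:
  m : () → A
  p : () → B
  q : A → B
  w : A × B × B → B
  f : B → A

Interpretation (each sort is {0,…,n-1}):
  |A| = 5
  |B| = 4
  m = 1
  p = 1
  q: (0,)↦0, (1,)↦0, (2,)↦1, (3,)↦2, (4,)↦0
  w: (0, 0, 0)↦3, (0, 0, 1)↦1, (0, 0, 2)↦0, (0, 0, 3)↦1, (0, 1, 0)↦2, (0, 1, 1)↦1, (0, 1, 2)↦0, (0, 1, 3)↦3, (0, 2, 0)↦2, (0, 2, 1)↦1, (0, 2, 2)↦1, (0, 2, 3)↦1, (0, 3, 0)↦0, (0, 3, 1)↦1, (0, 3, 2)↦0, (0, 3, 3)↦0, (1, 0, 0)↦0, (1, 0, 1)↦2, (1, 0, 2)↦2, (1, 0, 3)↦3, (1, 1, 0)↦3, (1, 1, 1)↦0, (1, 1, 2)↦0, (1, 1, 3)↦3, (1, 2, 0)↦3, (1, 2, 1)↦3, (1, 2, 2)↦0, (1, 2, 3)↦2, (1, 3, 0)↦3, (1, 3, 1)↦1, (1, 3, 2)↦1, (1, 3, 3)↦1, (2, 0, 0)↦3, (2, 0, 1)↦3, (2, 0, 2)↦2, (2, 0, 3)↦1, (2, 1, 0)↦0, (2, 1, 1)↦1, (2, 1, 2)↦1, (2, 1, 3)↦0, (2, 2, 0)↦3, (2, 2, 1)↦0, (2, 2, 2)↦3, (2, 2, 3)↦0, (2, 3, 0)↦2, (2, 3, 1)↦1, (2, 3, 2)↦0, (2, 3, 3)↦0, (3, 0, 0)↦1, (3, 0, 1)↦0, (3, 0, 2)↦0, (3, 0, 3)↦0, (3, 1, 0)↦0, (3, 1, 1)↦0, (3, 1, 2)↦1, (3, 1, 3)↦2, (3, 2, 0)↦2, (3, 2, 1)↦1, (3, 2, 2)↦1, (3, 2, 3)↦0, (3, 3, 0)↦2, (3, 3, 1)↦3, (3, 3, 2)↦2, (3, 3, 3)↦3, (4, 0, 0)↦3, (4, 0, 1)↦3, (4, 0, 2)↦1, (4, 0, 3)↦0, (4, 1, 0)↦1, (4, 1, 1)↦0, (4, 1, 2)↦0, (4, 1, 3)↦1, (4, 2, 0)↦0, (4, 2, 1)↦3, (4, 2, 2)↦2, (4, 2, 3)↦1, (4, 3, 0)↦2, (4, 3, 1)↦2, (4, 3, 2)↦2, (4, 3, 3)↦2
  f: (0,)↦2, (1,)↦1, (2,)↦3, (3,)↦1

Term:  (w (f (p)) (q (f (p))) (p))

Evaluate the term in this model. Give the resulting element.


value = 2

  p = 1
  (f (p)) = f(1,) = 1
  p = 1
  (f (p)) = f(1,) = 1
  (q (f (p))) = q(1,) = 0
  p = 1
  (w (f (p)) (q (f (p))) (p)) = w(1, 0, 1) = 2


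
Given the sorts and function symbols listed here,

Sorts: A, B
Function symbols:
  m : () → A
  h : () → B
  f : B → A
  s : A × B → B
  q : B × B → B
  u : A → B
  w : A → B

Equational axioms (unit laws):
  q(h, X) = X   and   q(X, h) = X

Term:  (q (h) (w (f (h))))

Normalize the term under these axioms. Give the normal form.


normal form = (w (f (h)))

1. (q (h) (w (f (h))))  →  (w (f (h)))


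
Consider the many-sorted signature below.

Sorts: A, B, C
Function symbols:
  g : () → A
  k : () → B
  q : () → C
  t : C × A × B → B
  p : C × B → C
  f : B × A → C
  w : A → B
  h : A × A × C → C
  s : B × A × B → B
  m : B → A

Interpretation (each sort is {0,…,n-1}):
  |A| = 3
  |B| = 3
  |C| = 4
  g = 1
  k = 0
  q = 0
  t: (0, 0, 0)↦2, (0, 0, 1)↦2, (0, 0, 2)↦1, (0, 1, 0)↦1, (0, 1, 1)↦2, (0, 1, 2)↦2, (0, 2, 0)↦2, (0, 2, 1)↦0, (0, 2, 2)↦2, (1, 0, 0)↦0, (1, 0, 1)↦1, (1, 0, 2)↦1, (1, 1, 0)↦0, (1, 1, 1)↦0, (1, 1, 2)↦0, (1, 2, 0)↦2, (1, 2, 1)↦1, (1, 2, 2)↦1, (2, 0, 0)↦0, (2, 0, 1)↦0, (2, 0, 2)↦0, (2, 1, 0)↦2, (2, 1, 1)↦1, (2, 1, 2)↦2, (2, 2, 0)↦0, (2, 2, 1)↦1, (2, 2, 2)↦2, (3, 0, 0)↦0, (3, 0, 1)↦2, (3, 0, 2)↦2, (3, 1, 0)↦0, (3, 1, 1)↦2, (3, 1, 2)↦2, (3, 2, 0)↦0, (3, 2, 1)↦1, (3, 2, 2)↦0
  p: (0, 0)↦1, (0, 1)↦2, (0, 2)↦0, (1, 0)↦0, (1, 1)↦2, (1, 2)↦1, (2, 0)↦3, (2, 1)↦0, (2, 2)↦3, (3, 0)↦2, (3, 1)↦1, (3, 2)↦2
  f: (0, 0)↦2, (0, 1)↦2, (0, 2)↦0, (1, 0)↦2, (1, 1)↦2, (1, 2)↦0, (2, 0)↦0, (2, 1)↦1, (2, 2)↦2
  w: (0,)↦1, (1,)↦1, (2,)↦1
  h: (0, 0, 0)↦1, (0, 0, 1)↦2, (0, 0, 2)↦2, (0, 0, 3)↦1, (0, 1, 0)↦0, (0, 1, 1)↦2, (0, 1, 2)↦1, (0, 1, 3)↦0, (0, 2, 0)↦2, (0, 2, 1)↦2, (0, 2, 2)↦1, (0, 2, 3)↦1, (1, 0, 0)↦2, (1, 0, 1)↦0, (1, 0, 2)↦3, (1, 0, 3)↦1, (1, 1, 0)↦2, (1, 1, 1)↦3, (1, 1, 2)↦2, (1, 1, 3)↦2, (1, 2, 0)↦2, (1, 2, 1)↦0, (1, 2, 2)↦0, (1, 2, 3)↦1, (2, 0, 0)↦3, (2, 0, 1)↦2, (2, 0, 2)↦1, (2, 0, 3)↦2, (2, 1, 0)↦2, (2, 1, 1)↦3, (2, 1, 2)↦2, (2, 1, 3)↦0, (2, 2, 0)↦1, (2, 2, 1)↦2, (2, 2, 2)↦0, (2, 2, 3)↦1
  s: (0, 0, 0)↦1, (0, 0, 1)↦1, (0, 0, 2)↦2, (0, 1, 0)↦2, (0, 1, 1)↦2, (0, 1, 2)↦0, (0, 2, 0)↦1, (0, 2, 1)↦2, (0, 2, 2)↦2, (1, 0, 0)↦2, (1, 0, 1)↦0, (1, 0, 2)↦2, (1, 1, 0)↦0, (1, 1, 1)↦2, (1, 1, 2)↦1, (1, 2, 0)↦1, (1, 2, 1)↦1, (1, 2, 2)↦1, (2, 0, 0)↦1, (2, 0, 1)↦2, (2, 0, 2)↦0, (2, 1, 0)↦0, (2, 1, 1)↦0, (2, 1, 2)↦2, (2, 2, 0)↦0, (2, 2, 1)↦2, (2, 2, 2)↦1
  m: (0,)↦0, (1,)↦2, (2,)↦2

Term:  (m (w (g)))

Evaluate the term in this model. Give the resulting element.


  g = 1
  (w (g)) = w(1,) = 1
  (m (w (g))) = m(1,) = 2

value = 2


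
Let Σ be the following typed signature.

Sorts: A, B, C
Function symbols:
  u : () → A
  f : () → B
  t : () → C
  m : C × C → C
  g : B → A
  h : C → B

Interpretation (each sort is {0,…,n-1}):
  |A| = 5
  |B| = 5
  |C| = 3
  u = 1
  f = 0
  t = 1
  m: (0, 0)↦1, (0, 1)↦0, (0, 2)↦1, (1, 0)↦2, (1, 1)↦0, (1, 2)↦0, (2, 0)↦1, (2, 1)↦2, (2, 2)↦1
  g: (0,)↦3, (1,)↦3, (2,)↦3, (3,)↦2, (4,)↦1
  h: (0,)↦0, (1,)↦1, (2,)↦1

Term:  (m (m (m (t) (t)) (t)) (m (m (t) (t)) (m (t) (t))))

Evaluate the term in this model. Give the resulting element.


value = 0

  t = 1
  t = 1
  (m (t) (t)) = m(1, 1) = 0
  t = 1
  (m (m (t) (t)) (t)) = m(0, 1) = 0
  t = 1
  t = 1
  (m (t) (t)) = m(1, 1) = 0
  t = 1
  t = 1
  (m (t) (t)) = m(1, 1) = 0
  (m (m (t) (t)) (m (t) (t))) = m(0, 0) = 1
  (m (m (m (t) (t)) (t)) (m (m (t) (t)) (m (t) (t)))) = m(0, 1) = 0


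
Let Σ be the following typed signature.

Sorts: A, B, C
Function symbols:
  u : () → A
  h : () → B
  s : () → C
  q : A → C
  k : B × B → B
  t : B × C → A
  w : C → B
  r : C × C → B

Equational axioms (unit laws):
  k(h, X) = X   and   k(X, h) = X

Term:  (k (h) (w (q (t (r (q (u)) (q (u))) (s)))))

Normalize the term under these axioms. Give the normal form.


normal form = (w (q (t (r (q (u)) (q (u))) (s))))

1. (k (h) (w (q (t (r (q (u)) (q (u))) (s)))))  →  (w (q (t (r (q (u)) (q (u))) (s))))


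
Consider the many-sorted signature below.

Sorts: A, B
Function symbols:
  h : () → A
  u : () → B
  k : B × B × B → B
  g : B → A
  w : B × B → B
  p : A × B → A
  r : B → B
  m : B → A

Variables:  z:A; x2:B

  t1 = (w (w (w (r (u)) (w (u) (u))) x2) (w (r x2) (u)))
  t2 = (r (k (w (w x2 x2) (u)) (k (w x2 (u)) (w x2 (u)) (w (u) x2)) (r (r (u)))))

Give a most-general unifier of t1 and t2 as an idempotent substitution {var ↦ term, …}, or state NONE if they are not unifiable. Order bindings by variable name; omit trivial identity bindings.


NONE (not unifiable)

head clash or occurs-check failure — not unifiable


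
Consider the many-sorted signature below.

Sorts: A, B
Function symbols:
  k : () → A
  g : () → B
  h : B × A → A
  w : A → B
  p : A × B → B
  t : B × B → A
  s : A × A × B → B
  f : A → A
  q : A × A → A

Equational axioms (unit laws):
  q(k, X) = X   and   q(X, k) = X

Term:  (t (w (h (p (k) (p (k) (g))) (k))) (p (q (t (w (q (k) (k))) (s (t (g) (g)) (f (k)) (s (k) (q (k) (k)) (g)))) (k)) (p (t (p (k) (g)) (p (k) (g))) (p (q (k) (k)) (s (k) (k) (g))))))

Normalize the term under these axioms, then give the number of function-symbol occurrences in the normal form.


1. (t (w (h (p (k) (p (k) (g))) (k))) (p (q (t (w (q (k) (k))) (s (t (g) (g)) (f (k)) (s (k) (q (k) (k)) (g)))) (k)) (p (t (p (k) (g)) (p (k) (g))) (p (q (k) (k)) (s (k) (k) (g))))))  →  (t (w (h (p (k) (p (k) (g))) (k))) (p (t (w (q (k) (k))) (s (t (g) (g)) (f (k)) (s (k) (q (k) (k)) (g)))) (p (t (p (k) (g)) (p (k) (g))) (p (q (k) (k)) (s (k) (k) (g))))))
2. (t (w (h (p (k) (p (k) (g))) (k))) (p (t (w (q (k) (k))) (s (t (g) (g)) (f (k)) (s (k) (q (k) (k)) (g)))) (p (t (p (k) (g)) (p (k) (g))) (p (q (k) (k)) (s (k) (k) (g))))))  →  (t (w (h (p (k) (p (k) (g))) (k))) (p (t (w (k)) (s (t (g) (g)) (f (k)) (s (k) (q (k) (k)) (g)))) (p (t (p (k) (g)) (p (k) (g))) (p (q (k) (k)) (s (k) (k) (g))))))
3. (t (w (h (p (k) (p (k) (g))) (k))) (p (t (w (k)) (s (t (g) (g)) (f (k)) (s (k) (q (k) (k)) (g)))) (p (t (p (k) (g)) (p (k) (g))) (p (q (k) (k)) (s (k) (k) (g))))))  →  (t (w (h (p (k) (p (k) (g))) (k))) (p (t (w (k)) (s (t (g) (g)) (f (k)) (s (k) (k) (g)))) (p (t (p (k) (g)) (p (k) (g))) (p (q (k) (k)) (s (k) (k) (g))))))
4. (t (w (h (p (k) (p (k) (g))) (k))) (p (t (w (k)) (s (t (g) (g)) (f (k)) (s (k) (k) (g)))) (p (t (p (k) (g)) (p (k) (g))) (p (q (k) (k)) (s (k) (k) (g))))))  →  (t (w (h (p (k) (p (k) (g))) (k))) (p (t (w (k)) (s (t (g) (g)) (f (k)) (s (k) (k) (g)))) (p (t (p (k) (g)) (p (k) (g))) (p (k) (s (k) (k) (g))))))
normal form: (t (w (h (p (k) (p (k) (g))) (k))) (p (t (w (k)) (s (t (g) (g)) (f (k)) (s (k) (k) (g)))) (p (t (p (k) (g)) (p (k) (g))) (p (k) (s (k) (k) (g))))))

size = 37


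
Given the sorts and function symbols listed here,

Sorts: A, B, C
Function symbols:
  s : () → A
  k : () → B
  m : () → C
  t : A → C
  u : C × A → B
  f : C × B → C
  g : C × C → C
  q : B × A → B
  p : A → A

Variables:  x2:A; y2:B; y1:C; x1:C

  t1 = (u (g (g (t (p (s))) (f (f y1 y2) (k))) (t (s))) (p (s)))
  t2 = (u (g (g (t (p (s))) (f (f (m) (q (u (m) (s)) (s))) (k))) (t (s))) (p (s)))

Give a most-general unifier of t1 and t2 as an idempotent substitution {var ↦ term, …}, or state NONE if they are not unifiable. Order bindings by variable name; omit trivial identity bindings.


{y1 ↦ (m), y2 ↦ (q (u (m) (s)) (s))}


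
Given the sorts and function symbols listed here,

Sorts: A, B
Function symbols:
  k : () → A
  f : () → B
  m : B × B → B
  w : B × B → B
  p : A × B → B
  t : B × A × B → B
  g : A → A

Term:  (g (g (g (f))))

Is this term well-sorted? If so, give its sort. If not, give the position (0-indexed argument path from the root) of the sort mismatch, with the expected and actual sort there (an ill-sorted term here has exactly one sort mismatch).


      (f) : B
    (g (f)) : ✗ arg 0 at [0, 0, 0] has sort B, expected A

ill-sorted at position [0, 0, 0]: expected A, got B


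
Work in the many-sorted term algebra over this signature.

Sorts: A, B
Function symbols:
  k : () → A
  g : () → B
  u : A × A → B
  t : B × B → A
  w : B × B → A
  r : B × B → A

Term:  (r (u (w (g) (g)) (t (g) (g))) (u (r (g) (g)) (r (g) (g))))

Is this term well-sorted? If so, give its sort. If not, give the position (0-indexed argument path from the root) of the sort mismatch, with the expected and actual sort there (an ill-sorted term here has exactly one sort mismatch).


      (g) : B
      (g) : B
    (w (g) (g)) : A
      (g) : B
      (g) : B
    (t (g) (g)) : A
  (u (w (g) (g)) (t (g) (g))) : B
      (g) : B
      (g) : B
    (r (g) (g)) : A
      (g) : B
      (g) : B
    (r (g) (g)) : A
  (u (r (g) (g)) (r (g) (g))) : B
(r (u (w (g) (g)) (t (g) (g))) (u (r (g) (g)) (r (g) (g)))) : A

well-sorted; sort = A


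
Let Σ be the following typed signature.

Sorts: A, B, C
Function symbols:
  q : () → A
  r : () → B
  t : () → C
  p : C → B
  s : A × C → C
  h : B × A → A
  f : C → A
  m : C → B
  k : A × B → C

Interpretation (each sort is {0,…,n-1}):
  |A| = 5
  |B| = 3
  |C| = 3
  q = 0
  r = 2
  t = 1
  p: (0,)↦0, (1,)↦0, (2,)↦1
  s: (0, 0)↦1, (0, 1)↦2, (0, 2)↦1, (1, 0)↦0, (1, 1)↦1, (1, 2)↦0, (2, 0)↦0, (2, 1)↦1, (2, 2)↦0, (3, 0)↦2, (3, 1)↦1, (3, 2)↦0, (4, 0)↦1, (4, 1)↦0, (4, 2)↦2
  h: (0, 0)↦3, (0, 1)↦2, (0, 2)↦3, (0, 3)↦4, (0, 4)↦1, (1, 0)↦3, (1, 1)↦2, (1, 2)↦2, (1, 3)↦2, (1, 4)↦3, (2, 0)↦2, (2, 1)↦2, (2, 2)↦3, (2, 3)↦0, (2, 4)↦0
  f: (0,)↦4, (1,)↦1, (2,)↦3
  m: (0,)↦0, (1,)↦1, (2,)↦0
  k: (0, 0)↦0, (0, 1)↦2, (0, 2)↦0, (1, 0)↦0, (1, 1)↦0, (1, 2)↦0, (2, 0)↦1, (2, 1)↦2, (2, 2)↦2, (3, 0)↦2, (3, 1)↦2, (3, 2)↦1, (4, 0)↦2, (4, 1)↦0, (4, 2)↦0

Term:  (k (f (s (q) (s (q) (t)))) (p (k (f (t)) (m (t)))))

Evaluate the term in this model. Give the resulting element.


value = 0

  q = 0
  q = 0
  t = 1
  (s (q) (t)) = s(0, 1) = 2
  (s (q) (s (q) (t))) = s(0, 2) = 1
  (f (s (q) (s (q) (t)))) = f(1,) = 1
  t = 1
  (f (t)) = f(1,) = 1
  t = 1
  (m (t)) = m(1,) = 1
  (k (f (t)) (m (t))) = k(1, 1) = 0
  (p (k (f (t)) (m (t)))) = p(0,) = 0
  (k (f (s (q) (s (q) (t)))) (p (k (f (t)) (m (t))))) = k(1, 0) = 0


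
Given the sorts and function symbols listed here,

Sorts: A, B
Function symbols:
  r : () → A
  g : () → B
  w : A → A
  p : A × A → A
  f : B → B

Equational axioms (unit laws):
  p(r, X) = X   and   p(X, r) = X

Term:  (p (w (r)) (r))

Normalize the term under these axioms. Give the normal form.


normal form = (w (r))

1. (p (w (r)) (r))  →  (w (r))


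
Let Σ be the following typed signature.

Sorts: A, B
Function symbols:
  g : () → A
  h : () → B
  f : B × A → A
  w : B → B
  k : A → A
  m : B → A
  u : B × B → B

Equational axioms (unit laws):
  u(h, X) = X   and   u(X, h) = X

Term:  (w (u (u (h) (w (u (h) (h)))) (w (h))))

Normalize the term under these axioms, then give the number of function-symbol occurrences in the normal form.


1. (w (u (u (h) (w (u (h) (h)))) (w (h))))  →  (w (u (w (u (h) (h))) (w (h))))
2. (w (u (w (u (h) (h))) (w (h))))  →  (w (u (w (h)) (w (h))))
normal form: (w (u (w (h)) (w (h))))

size = 6


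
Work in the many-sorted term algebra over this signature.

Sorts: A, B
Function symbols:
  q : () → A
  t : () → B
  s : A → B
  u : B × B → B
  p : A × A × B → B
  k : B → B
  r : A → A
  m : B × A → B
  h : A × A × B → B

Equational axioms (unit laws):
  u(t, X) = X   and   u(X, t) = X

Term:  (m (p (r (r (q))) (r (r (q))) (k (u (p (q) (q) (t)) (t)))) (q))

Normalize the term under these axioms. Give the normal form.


normal form = (m (p (r (r (q))) (r (r (q))) (k (p (q) (q) (t)))) (q))

1. (m (p (r (r (q))) (r (r (q))) (k (u (p (q) (q) (t)) (t)))) (q))  →  (m (p (r (r (q))) (r (r (q))) (k (p (q) (q) (t)))) (q))


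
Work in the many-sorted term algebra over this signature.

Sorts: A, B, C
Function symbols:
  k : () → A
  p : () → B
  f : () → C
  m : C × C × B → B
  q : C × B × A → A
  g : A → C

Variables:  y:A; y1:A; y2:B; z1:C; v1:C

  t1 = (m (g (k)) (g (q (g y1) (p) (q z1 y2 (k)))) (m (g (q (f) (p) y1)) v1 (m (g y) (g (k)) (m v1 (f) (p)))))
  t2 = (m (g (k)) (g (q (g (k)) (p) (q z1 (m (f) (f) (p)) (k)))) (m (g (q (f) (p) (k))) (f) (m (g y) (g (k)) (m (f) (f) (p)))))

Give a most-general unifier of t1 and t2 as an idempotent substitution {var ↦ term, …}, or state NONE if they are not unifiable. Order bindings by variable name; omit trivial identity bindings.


{v1 ↦ (f), y1 ↦ (k), y2 ↦ (m (f) (f) (p))}


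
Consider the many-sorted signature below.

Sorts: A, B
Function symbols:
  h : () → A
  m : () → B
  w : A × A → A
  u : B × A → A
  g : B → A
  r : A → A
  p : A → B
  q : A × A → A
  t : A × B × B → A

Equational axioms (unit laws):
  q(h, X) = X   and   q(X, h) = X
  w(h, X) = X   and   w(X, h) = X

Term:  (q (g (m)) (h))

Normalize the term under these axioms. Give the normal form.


normal form = (g (m))

1. (q (g (m)) (h))  →  (g (m))


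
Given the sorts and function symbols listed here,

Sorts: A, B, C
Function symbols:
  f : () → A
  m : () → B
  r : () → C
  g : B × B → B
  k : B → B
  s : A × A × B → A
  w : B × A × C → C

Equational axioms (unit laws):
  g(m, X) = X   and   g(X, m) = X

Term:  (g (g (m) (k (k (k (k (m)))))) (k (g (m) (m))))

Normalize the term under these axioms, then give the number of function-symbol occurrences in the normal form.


1. (g (g (m) (k (k (k (k (m)))))) (k (g (m) (m))))  →  (g (k (k (k (k (m))))) (k (g (m) (m))))
2. (g (k (k (k (k (m))))) (k (g (m) (m))))  →  (g (k (k (k (k (m))))) (k (m)))
normal form: (g (k (k (k (k (m))))) (k (m)))

size = 8


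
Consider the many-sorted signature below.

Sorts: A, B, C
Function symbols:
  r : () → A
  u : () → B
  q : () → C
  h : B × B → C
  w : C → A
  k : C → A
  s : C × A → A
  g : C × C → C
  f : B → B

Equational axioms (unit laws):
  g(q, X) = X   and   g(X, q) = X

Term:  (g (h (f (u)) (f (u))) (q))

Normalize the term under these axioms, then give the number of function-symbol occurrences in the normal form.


1. (g (h (f (u)) (f (u))) (q))  →  (h (f (u)) (f (u)))
normal form: (h (f (u)) (f (u)))

size = 5


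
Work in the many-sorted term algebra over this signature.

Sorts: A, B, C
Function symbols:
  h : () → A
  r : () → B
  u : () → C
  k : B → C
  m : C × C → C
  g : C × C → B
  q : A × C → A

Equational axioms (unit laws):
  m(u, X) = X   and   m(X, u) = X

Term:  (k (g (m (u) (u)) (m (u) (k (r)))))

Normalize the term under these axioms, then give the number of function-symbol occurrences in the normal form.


1. (k (g (m (u) (u)) (m (u) (k (r)))))  →  (k (g (u) (m (u) (k (r)))))
2. (k (g (u) (m (u) (k (r)))))  →  (k (g (u) (k (r))))
normal form: (k (g (u) (k (r))))

size = 5


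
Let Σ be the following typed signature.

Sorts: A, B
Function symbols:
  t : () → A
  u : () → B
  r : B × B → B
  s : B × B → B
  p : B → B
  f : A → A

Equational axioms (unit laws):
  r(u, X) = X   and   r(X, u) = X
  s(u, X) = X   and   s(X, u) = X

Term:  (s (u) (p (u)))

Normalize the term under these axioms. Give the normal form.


1. (s (u) (p (u)))  →  (p (u))

normal form = (p (u))


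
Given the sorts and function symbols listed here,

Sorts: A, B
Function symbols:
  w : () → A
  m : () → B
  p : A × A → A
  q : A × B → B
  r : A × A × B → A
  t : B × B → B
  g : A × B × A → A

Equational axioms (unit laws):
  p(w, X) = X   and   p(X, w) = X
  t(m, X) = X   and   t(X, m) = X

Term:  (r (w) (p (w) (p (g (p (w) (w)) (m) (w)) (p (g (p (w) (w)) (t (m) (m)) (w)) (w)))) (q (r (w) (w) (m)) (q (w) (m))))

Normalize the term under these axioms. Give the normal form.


normal form = (r (w) (p (g (w) (m) (w)) (g (w) (m) (w))) (q (r (w) (w) (m)) (q (w) (m))))

1. (r (w) (p (w) (p (g (p (w) (w)) (m) (w)) (p (g (p (w) (w)) (t (m) (m)) (w)) (w)))) (q (r (w) (w) (m)) (q (w) (m))))  →  (r (w) (p (g (p (w) (w)) (m) (w)) (p (g (p (w) (w)) (t (m) (m)) (w)) (w))) (q (r (w) (w) (m)) (q (w) (m))))
2. (r (w) (p (g (p (w) (w)) (m) (w)) (p (g (p (w) (w)) (t (m) (m)) (w)) (w))) (q (r (w) (w) (m)) (q (w) (m))))  →  (r (w) (p (g (w) (m) (w)) (p (g (p (w) (w)) (t (m) (m)) (w)) (w))) (q (r (w) (w) (m)) (q (w) (m))))
3. (r (w) (p (g (w) (m) (w)) (p (g (p (w) (w)) (t (m) (m)) (w)) (w))) (q (r (w) (w) (m)) (q (w) (m))))  →  (r (w) (p (g (w) (m) (w)) (g (p (w) (w)) (t (m) (m)) (w))) (q (r (w) (w) (m)) (q (w) (m))))
4. (r (w) (p (g (w) (m) (w)) (g (p (w) (w)) (t (m) (m)) (w))) (q (r (w) (w) (m)) (q (w) (m))))  →  (r (w) (p (g (w) (m) (w)) (g (w) (t (m) (m)) (w))) (q (r (w) (w) (m)) (q (w) (m))))
5. (r (w) (p (g (w) (m) (w)) (g (w) (t (m) (m)) (w))) (q (r (w) (w) (m)) (q (w) (m))))  →  (r (w) (p (g (w) (m) (w)) (g (w) (m) (w))) (q (r (w) (w) (m)) (q (w) (m))))


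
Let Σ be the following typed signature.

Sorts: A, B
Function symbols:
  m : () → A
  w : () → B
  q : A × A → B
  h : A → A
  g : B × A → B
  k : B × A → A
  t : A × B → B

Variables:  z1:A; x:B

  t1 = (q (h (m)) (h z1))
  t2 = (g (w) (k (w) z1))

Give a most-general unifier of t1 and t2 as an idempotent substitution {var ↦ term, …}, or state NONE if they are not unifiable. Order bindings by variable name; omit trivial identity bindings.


head clash or occurs-check failure — not unifiable

NONE (not unifiable)


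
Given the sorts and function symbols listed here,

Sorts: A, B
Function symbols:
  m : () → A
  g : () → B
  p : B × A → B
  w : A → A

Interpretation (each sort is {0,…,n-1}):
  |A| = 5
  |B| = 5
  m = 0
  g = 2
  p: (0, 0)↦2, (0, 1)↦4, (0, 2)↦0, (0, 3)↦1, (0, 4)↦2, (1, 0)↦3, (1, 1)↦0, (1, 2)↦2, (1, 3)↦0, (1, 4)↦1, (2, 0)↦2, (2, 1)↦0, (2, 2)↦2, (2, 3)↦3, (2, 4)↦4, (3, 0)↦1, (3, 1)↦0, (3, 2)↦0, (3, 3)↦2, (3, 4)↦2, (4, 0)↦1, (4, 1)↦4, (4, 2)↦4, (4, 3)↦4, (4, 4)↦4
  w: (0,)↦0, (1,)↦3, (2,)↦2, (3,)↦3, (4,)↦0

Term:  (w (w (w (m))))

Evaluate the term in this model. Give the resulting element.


  m = 0
  (w (m)) = w(0,) = 0
  (w (w (m))) = w(0,) = 0
  (w (w (w (m)))) = w(0,) = 0

value = 0


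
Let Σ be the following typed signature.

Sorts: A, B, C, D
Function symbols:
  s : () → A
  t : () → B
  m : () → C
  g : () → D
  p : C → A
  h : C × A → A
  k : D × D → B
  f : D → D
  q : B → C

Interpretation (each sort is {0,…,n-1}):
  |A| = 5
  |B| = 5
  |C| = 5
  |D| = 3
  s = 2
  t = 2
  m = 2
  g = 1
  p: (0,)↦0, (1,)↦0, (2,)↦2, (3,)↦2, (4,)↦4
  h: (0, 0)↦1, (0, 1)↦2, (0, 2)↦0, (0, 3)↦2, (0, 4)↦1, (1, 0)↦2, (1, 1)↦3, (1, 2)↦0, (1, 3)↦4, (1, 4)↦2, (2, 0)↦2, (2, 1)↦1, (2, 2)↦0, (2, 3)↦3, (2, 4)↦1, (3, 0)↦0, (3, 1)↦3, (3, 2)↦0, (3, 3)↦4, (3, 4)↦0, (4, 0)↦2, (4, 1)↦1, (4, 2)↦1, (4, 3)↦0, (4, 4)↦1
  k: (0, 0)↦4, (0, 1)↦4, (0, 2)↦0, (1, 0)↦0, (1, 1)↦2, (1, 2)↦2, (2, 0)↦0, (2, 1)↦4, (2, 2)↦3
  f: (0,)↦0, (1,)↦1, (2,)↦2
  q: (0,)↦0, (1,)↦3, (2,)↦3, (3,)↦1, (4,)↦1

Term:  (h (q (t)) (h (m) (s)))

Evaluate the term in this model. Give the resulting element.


  t = 2
  (q (t)) = q(2,) = 3
  m = 2
  s = 2
  (h (m) (s)) = h(2, 2) = 0
  (h (q (t)) (h (m) (s))) = h(3, 0) = 0

value = 0


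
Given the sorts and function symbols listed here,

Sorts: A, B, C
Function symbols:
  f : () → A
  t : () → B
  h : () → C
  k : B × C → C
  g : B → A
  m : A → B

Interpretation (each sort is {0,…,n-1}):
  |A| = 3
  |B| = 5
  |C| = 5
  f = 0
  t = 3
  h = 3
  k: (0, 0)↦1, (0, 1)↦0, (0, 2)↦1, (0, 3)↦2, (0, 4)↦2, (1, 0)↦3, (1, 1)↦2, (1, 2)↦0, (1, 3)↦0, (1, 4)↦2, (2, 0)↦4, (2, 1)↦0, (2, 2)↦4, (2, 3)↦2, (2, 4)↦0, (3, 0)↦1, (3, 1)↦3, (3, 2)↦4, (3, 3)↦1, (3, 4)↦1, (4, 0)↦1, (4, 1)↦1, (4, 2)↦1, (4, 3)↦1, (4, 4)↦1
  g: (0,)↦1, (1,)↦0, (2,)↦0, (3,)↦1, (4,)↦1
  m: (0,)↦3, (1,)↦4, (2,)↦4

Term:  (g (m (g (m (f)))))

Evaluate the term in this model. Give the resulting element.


value = 1

  f = 0
  (m (f)) = m(0,) = 3
  (g (m (f))) = g(3,) = 1
  (m (g (m (f)))) = m(1,) = 4
  (g (m (g (m (f))))) = g(4,) = 1


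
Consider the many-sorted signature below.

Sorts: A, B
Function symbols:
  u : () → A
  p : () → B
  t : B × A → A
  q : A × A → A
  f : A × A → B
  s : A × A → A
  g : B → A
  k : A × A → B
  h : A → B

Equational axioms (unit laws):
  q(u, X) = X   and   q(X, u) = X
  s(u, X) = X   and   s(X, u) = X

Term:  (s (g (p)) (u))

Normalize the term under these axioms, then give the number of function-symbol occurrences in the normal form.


1. (s (g (p)) (u))  →  (g (p))
normal form: (g (p))

size = 2


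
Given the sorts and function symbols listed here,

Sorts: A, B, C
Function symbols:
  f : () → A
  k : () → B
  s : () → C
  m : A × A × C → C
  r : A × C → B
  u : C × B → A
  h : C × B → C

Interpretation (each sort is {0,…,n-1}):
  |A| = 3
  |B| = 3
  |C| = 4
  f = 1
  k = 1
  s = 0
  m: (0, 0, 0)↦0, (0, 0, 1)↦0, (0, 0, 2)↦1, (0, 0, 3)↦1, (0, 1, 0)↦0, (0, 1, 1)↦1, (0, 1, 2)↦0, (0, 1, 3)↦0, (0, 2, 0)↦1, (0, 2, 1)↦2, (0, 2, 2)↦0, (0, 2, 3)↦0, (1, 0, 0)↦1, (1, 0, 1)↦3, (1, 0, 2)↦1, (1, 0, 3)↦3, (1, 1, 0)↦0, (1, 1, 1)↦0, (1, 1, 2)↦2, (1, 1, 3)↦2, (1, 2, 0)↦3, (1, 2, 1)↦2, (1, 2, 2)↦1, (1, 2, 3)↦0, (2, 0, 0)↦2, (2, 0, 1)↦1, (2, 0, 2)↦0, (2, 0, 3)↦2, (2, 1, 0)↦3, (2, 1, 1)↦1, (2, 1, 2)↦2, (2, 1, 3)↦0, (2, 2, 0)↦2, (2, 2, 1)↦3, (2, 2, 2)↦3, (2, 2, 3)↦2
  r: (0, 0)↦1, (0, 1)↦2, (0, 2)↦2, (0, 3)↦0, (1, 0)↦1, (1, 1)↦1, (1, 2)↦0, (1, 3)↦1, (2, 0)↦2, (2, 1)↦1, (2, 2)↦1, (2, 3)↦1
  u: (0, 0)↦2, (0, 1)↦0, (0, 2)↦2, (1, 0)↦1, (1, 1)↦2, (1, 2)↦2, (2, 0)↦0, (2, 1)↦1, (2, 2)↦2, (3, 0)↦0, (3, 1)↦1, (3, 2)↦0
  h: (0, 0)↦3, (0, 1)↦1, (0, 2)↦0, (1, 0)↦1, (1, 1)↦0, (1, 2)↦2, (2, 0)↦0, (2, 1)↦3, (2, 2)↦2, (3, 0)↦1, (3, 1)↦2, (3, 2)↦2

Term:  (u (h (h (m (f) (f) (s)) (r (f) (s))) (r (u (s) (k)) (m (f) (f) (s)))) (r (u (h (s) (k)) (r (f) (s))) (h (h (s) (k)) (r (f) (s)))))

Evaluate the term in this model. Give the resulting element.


  f = 1
  f = 1
  s = 0
  (m (f) (f) (s)) = m(1, 1, 0) = 0
  f = 1
  s = 0
  (r (f) (s)) = r(1, 0) = 1
  (h (m (f) (f) (s)) (r (f) (s))) = h(0, 1) = 1
  s = 0
  k = 1
  (u (s) (k)) = u(0, 1) = 0
  f = 1
  f = 1
  s = 0
  (m (f) (f) (s)) = m(1, 1, 0) = 0
  (r (u (s) (k)) (m (f) (f) (s))) = r(0, 0) = 1
  (h (h (m (f) (f) (s)) (r (f) (s))) (r (u (s) (k)) (m (f) (f) (s)))) = h(1, 1) = 0
  s = 0
  k = 1
  (h (s) (k)) = h(0, 1) = 1
  f = 1
  s = 0
  (r (f) (s)) = r(1, 0) = 1
  (u (h (s) (k)) (r (f) (s))) = u(1, 1) = 2
  s = 0
  k = 1
  (h (s) (k)) = h(0, 1) = 1
  f = 1
  s = 0
  (r (f) (s)) = r(1, 0) = 1
  (h (h (s) (k)) (r (f) (s))) = h(1, 1) = 0
  (r (u (h (s) (k)) (r (f) (s))) (h (h (s) (k)) (r (f) (s)))) = r(2, 0) = 2
  (u (h (h (m (f) (f) (s)) (r (f) (s))) (r (u (s) (k)) (m (f) (f) (s)))) (r (u (h (s) (k)) (r (f) (s))) (h (h (s) (k)) (r (f) (s))))) = u(0, 2) = 2

value = 2


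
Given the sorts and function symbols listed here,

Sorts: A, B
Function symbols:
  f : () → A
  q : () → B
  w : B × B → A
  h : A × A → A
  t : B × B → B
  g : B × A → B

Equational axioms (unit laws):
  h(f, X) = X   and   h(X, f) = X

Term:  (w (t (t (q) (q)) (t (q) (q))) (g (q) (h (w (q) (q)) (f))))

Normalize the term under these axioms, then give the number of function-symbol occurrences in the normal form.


size = 13

1. (w (t (t (q) (q)) (t (q) (q))) (g (q) (h (w (q) (q)) (f))))  →  (w (t (t (q) (q)) (t (q) (q))) (g (q) (w (q) (q))))
normal form: (w (t (t (q) (q)) (t (q) (q))) (g (q) (w (q) (q))))


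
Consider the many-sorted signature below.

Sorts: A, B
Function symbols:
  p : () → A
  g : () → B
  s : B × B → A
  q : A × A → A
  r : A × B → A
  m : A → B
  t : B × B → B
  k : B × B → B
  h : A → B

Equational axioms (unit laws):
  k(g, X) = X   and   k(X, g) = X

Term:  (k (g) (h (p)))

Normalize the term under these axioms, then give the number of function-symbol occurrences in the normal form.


size = 2

1. (k (g) (h (p)))  →  (h (p))
normal form: (h (p))


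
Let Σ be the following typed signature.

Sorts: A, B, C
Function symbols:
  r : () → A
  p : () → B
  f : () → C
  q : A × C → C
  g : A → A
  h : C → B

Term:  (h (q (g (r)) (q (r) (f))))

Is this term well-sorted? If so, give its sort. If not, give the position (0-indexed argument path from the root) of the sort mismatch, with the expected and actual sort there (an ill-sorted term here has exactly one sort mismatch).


well-sorted; sort = B

      (r) : A
    (g (r)) : A
      (r) : A
      (f) : C
    (q (r) (f)) : C
  (q (g (r)) (q (r) (f))) : C
(h (q (g (r)) (q (r) (f)))) : B


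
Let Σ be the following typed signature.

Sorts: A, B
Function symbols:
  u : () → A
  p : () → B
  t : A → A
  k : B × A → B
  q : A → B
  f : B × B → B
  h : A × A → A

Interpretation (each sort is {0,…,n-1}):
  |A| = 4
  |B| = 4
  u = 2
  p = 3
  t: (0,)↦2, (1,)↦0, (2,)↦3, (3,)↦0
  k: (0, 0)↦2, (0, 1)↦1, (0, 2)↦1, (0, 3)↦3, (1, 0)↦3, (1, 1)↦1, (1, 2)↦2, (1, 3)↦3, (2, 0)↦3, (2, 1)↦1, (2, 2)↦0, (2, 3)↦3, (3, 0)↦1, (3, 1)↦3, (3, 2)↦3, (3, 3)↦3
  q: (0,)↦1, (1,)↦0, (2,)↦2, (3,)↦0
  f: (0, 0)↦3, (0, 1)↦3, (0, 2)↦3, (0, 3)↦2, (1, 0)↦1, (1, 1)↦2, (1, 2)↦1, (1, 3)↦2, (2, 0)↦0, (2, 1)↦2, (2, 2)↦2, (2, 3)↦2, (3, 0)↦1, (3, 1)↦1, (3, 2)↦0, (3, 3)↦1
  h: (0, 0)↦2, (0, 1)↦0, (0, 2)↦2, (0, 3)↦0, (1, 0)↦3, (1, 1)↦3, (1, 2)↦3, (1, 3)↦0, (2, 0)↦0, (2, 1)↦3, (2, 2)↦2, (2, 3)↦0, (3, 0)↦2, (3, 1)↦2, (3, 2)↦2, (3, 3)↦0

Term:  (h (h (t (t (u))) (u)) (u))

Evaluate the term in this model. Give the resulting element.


value = 2

  u = 2
  (t (u)) = t(2,) = 3
  (t (t (u))) = t(3,) = 0
  u = 2
  (h (t (t (u))) (u)) = h(0, 2) = 2
  u = 2
  (h (h (t (t (u))) (u)) (u)) = h(2, 2) = 2


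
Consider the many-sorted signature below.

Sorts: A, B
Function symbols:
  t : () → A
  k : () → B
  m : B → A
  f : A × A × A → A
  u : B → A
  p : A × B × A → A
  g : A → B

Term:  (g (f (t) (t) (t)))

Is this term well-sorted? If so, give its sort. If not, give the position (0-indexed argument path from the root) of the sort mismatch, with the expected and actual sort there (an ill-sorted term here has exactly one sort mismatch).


    (t) : A
    (t) : A
    (t) : A
  (f (t) (t) (t)) : A
(g (f (t) (t) (t))) : B

well-sorted; sort = B


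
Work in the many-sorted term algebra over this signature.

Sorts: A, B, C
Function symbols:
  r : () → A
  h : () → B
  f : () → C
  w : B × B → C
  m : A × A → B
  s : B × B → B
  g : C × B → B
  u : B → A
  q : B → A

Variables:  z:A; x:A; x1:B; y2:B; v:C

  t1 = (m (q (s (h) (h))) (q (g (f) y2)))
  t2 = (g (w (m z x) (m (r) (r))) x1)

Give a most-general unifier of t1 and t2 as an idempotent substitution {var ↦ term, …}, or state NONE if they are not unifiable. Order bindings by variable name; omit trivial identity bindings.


NONE (not unifiable)

head clash or occurs-check failure — not unifiable


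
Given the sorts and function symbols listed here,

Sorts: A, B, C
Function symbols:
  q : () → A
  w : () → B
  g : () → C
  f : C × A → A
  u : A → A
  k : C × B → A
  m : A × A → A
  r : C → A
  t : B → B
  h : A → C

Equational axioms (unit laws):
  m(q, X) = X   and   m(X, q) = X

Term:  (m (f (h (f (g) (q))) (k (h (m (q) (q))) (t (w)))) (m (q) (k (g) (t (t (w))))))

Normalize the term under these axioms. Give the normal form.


normal form = (m (f (h (f (g) (q))) (k (h (q)) (t (w)))) (k (g) (t (t (w)))))

1. (m (f (h (f (g) (q))) (k (h (m (q) (q))) (t (w)))) (m (q) (k (g) (t (t (w))))))  →  (m (f (h (f (g) (q))) (k (h (q)) (t (w)))) (m (q) (k (g) (t (t (w))))))
2. (m (f (h (f (g) (q))) (k (h (q)) (t (w)))) (m (q) (k (g) (t (t (w))))))  →  (m (f (h (f (g) (q))) (k (h (q)) (t (w)))) (k (g) (t (t (w)))))


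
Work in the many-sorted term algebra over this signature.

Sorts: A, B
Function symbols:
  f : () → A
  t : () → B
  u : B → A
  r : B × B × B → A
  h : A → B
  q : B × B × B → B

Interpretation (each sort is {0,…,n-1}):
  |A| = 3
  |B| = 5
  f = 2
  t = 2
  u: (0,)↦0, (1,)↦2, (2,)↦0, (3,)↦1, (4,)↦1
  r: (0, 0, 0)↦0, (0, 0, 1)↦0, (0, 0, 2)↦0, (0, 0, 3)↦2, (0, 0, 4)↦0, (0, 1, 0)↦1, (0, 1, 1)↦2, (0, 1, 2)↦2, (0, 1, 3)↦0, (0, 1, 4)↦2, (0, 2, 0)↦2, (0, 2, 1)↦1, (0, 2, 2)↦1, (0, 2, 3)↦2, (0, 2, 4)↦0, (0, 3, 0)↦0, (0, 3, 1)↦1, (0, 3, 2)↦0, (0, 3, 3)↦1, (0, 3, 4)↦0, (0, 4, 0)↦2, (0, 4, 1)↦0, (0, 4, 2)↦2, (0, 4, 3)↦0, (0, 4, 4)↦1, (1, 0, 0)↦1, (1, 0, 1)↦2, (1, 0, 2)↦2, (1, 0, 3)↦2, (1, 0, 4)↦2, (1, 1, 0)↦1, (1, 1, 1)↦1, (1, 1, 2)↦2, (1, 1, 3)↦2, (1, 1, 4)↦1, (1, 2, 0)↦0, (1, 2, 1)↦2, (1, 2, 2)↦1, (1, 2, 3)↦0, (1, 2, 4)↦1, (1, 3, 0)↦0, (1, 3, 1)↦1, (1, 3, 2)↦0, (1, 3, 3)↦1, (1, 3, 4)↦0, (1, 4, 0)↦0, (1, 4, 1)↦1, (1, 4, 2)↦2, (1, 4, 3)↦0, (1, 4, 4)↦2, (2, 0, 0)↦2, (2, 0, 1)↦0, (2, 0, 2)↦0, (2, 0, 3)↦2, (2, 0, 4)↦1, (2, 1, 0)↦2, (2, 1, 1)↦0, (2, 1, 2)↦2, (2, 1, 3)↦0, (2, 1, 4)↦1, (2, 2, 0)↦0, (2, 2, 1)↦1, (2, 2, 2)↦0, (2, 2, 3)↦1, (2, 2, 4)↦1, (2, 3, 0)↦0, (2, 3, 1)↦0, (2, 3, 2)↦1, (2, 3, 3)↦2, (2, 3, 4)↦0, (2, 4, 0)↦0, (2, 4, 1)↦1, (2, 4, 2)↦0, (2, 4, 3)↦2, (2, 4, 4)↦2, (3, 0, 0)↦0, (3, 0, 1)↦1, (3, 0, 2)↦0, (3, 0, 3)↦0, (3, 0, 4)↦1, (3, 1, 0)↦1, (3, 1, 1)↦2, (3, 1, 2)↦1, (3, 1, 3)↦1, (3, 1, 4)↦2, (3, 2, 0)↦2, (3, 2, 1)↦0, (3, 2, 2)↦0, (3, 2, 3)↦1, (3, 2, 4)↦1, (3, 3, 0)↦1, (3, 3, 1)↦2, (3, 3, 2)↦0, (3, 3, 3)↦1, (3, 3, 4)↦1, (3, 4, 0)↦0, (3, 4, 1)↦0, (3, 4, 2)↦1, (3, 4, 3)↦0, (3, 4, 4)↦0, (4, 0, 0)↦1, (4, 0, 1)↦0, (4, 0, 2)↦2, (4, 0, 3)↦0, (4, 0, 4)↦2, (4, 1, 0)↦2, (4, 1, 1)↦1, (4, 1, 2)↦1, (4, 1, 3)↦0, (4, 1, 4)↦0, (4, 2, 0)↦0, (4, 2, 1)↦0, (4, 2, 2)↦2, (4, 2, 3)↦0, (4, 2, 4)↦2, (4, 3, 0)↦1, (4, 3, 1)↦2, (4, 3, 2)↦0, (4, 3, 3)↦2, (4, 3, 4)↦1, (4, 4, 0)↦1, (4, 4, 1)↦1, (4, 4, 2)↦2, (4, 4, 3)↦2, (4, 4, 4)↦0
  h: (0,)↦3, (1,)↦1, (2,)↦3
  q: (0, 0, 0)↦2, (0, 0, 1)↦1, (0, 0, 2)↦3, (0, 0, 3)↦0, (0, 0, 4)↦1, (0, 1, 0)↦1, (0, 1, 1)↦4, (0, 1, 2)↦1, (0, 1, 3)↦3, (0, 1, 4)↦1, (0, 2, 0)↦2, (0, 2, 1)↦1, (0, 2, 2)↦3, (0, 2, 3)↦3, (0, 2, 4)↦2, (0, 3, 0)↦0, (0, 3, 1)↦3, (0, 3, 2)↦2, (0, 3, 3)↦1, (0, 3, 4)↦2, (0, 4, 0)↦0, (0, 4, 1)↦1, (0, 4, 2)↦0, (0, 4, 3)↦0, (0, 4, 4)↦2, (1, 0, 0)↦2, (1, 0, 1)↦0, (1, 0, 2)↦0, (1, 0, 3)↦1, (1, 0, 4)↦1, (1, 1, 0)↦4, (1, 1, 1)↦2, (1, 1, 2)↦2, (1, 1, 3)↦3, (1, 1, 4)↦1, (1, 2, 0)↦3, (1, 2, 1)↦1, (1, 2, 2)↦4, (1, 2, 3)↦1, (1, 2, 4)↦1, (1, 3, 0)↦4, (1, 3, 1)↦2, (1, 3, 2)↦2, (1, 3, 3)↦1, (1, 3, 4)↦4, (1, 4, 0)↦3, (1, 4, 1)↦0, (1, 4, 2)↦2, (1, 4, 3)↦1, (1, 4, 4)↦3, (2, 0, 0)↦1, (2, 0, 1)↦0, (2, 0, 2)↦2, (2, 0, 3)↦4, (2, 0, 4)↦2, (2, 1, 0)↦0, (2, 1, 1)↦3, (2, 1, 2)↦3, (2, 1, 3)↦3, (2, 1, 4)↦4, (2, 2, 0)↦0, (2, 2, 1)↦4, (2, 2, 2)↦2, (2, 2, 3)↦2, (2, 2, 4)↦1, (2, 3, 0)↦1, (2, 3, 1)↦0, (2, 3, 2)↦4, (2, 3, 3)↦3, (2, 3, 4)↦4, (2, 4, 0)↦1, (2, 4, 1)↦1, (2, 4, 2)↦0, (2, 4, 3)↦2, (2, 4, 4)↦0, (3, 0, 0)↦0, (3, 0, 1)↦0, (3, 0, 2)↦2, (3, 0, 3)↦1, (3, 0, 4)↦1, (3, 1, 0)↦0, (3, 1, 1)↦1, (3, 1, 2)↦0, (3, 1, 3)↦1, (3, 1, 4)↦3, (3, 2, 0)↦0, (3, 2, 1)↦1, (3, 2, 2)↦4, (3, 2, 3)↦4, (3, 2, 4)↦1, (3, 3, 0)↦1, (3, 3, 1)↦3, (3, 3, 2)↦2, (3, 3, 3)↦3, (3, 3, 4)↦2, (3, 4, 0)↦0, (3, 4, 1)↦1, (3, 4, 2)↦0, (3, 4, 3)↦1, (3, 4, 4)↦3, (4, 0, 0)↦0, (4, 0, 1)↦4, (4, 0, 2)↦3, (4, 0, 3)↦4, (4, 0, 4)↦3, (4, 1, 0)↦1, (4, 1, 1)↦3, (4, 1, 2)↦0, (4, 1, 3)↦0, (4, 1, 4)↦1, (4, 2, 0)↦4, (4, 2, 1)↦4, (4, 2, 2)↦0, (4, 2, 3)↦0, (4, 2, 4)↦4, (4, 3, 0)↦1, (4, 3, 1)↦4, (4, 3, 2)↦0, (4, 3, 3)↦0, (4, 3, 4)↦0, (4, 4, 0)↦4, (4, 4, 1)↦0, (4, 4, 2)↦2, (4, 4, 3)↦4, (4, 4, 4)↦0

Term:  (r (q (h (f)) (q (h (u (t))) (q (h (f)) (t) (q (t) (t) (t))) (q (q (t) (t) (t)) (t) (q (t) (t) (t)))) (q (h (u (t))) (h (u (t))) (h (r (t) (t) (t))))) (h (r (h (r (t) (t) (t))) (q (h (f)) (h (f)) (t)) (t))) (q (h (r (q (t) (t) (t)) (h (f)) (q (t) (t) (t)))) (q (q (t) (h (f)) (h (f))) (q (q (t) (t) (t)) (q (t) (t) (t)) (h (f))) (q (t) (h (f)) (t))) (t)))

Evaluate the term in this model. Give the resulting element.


  f = 2
  (h (f)) = h(2,) = 3
  t = 2
  (u (t)) = u(2,) = 0
  (h (u (t))) = h(0,) = 3
  f = 2
  (h (f)) = h(2,) = 3
  t = 2
  t = 2
  t = 2
  t = 2
  (q (t) (t) (t)) = q(2, 2, 2) = 2
  (q (h (f)) (t) (q (t) (t) (t))) = q(3, 2, 2) = 4
  t = 2
  t = 2
  t = 2
  (q (t) (t) (t)) = q(2, 2, 2) = 2
  t = 2
  t = 2
  t = 2
  t = 2
  (q (t) (t) (t)) = q(2, 2, 2) = 2
  (q (q (t) (t) (t)) (t) (q (t) (t) (t))) = q(2, 2, 2) = 2
  (q (h (u (t))) (q (h (f)) (t) (q (t) (t) (t))) (q (q (t) (t) (t)) (t) (q (t) (t) (t)))) = q(3, 4, 2) = 0
  t = 2
  (u (t)) = u(2,) = 0
  (h (u (t))) = h(0,) = 3
  t = 2
  (u (t)) = u(2,) = 0
  (h (u (t))) = h(0,) = 3
  t = 2
  t = 2
  t = 2
  (r (t) (t) (t)) = r(2, 2, 2) = 0
  (h (r (t) (t) (t))) = h(0,) = 3
  (q (h (u (t))) (h (u (t))) (h (r (t) (t) (t)))) = q(3, 3, 3) = 3
  (q (h (f)) (q (h (u (t))) (q (h (f)) (t) (q (t) (t) (t))) (q (q (t) (t) (t)) (t) (q (t) (t) (t)))) (q (h (u (t))) (h (u (t))) (h (r (t) (t) (t))))) = q(3, 0, 3) = 1
  t = 2
  t = 2
  t = 2
  (r (t) (t) (t)) = r(2, 2, 2) = 0
  (h (r (t) (t) (t))) = h(0,) = 3
  f = 2
  (h (f)) = h(2,) = 3
  f = 2
  (h (f)) = h(2,) = 3
  t = 2
  (q (h (f)) (h (f)) (t)) = q(3, 3, 2) = 2
  t = 2
  (r (h (r (t) (t) (t))) (q (h (f)) (h (f)) (t)) (t)) = r(3, 2, 2) = 0
  (h (r (h (r (t) (t) (t))) (q (h (f)) (h (f)) (t)) (t))) = h(0,) = 3
  t = 2
  t = 2
  t = 2
  (q (t) (t) (t)) = q(2, 2, 2) = 2
  f = 2
  (h (f)) = h(2,) = 3
  t = 2
  t = 2
  t = 2
  (q (t) (t) (t)) = q(2, 2, 2) = 2
  (r (q (t) (t) (t)) (h (f)) (q (t) (t) (t))) = r(2, 3, 2) = 1
  (h (r (q (t) (t) (t)) (h (f)) (q (t) (t) (t)))) = h(1,) = 1
  t = 2
  f = 2
  (h (f)) = h(2,) = 3
  f = 2
  (h (f)) = h(2,) = 3
  (q (t) (h (f)) (h (f))) = q(2, 3, 3) = 3
  t = 2
  t = 2
  t = 2
  (q (t) (t) (t)) = q(2, 2, 2) = 2
  t = 2
  t = 2
  t = 2
  (q (t) (t) (t)) = q(2, 2, 2) = 2
  f = 2
  (h (f)) = h(2,) = 3
  (q (q (t) (t) (t)) (q (t) (t) (t)) (h (f))) = q(2, 2, 3) = 2
  t = 2
  f = 2
  (h (f)) = h(2,) = 3
  t = 2
  (q (t) (h (f)) (t)) = q(2, 3, 2) = 4
  (q (q (t) (h (f)) (h (f))) (q (q (t) (t) (t)) (q (t) (t) (t)) (h (f))) (q (t) (h (f)) (t))) = q(3, 2, 4) = 1
  t = 2
  (q (h (r (q (t) (t) (t)) (h (f)) (q (t) (t) (t)))) (q (q (t) (h (f)) (h (f))) (q (q (t) (t) (t)) (q (t) (t) (t)) (h (f))) (q (t) (h (f)) (t))) (t)) = q(1, 1, 2) = 2
  (r (q (h (f)) (q (h (u (t))) (q (h (f)) (t) (q (t) (t) (t))) (q (q (t) (t) (t)) (t) (q (t) (t) (t)))) (q (h (u (t))) (h (u (t))) (h (r (t) (t) (t))))) (h (r (h (r (t) (t) (t))) (q (h (f)) (h (f)) (t)) (t))) (q (h (r (q (t) (t) (t)) (h (f)) (q (t) (t) (t)))) (q (q (t) (h (f)) (h (f))) (q (q (t) (t) (t)) (q (t) (t) (t)) (h (f))) (q (t) (h (f)) (t))) (t))) = r(1, 3, 2) = 0

value = 0
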